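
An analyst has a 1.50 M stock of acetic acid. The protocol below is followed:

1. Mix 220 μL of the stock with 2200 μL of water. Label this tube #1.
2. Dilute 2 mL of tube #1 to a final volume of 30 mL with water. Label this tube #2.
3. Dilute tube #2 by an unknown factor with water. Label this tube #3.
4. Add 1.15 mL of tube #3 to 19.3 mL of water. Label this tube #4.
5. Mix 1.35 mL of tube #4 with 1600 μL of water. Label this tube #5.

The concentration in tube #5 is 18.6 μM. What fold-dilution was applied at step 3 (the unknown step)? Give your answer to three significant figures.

Step 1: 220 μL + 2200 μL = 2420 μL total → factor 2420/220 = 11
Step 2: 2 mL brought to 30 mL → factor 30/2 = 15
Step 3: unknown factor x
Step 4: 1.15 mL + 19.3 mL = 20.45 mL total → factor 20.45/1.15 = 17.783
Step 5: 1.35 mL + 1600 μL = 2.95 mL total → factor 2.95/1.35 = 2.1852
Product of known-step factors = 6411.6
Overall factor = 1.50 M / (18.6 μM) = 80645
x = 80645 / 6411.6 = 12.6

12.6-fold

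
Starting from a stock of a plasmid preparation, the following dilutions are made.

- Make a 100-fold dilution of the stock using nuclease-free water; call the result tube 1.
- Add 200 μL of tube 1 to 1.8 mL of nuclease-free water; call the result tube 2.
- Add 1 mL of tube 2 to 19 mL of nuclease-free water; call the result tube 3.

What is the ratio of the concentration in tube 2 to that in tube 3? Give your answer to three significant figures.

20.0

Step 1: 100-fold → factor 100
Step 2: 200 μL + 1.8 mL = 2000 μL total → factor 2000/200 = 10
Step 3: 1 mL + 19 mL = 20 mL total → factor 20/1 = 20
Dilution factor to tube 2 = 1000; to tube 3 = 20000
[tube 2]/[tube 3] = (factor to tube 3)/(factor to tube 2) = 20000/1000 = 20.0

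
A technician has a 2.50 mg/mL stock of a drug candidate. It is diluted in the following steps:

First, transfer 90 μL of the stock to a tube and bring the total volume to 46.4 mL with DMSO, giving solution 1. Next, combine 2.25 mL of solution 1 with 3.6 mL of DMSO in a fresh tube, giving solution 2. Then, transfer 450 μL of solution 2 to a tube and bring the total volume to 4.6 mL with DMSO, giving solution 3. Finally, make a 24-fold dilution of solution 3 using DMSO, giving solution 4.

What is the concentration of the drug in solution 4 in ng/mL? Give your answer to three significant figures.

7.60 ng/mL

Step 1: 90 μL brought to 46.4 mL → factor 46400/90 = 515.56
Step 2: 2.25 mL + 3.6 mL = 5.85 mL total → factor 5.85/2.25 = 2.6
Step 3: 450 μL brought to 4.6 mL → factor 4600/450 = 10.222
Step 4: 24-fold → factor 24
Overall dilution factor = 515.56 × 2.6 × 10.222 × 24 = 3.2886 × 10^5
Final = 2.50 mg/mL / 3.2886 × 10^5 = 7.602 × 10^-6 mg/mL = 7.60 ng/mL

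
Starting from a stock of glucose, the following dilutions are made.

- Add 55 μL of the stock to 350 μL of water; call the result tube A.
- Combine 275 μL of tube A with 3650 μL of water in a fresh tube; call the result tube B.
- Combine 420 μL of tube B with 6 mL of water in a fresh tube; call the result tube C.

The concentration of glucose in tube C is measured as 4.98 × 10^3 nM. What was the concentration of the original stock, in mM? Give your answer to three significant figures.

Step 1: 55 μL + 350 μL = 405 μL total → factor 405/55 = 7.3636
Step 2: 275 μL + 3650 μL = 3925 μL total → factor 3925/275 = 14.273
Step 3: 420 μL + 6 mL = 6420 μL total → factor 6420/420 = 15.286
Overall dilution factor = 7.3636 × 14.273 × 15.286 = 1606.5
Stock = 4.98 × 10^3 nM × 1606.5 = 8.000 × 10^6 nM = 8.00 mM

8.00 mM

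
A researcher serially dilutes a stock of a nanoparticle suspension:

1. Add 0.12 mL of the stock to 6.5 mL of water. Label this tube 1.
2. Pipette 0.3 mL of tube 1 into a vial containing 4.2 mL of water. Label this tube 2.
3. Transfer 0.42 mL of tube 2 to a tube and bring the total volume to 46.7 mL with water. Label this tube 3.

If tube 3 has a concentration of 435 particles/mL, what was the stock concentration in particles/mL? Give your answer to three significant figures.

Step 1: 0.12 mL + 6.5 mL = 6.62 mL total → factor 6.62/0.12 = 55.167
Step 2: 0.3 mL + 4.2 mL = 4.5 mL total → factor 4.5/0.3 = 15
Step 3: 0.42 mL brought to 46.7 mL → factor 46.7/0.42 = 111.19
Overall dilution factor = 55.167 × 15 × 111.19 = 92010
Stock = 435 particles/mL × 92010 = 4.00 × 10^7 particles/mL

4.00 × 10^7 particles/mL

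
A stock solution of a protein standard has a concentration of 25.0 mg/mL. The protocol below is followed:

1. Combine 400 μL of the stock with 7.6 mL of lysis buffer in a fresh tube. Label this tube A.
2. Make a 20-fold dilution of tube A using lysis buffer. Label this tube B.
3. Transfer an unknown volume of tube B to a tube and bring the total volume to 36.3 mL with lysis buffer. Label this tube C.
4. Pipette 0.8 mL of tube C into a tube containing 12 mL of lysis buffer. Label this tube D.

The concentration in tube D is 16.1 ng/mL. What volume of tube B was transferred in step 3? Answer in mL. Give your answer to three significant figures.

0.150 mL

Step 1: 400 μL + 7.6 mL = 8000 μL total → factor 8000/400 = 20
Step 2: 20-fold → factor 20
Step 3: v brought to 36.3 mL → factor = 36.3 mL/v
Step 4: 0.8 mL + 12 mL = 12.8 mL total → factor 12.8/0.8 = 16
Product of known-step factors = 6400
Overall factor = 25.0 mg/mL / (16.1 ng/mL) = 1.5528 × 10^6
Step-3 factor = 1.5528 × 10^6 / 6400 = 242.62
v = 36.3 mL / 242.62 = 0.150 mL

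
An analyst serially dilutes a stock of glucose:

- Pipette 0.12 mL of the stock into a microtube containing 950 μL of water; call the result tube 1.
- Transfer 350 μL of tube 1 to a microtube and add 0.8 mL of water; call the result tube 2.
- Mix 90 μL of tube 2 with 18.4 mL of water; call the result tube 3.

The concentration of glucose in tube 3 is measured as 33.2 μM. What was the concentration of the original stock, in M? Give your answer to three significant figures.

Step 1: 0.12 mL + 950 μL = 1.07 mL total → factor 1.07/0.12 = 8.9167
Step 2: 350 μL + 0.8 mL = 1150 μL total → factor 1150/350 = 3.2857
Step 3: 90 μL + 18.4 mL = 18490 μL total → factor 18490/90 = 205.44
Overall dilution factor = 8.9167 × 3.2857 × 205.44 = 6019
Stock = 33.2 μM × 6019 = 1.998 × 10^5 μM = 0.200 M

0.200 M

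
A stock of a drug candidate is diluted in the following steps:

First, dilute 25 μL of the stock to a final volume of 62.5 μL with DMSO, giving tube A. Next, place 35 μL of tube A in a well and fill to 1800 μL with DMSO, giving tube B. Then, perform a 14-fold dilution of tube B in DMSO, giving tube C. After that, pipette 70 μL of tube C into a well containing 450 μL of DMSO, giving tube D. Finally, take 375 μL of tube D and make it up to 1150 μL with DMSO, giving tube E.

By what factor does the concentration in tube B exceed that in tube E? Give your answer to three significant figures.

Step 1: 25 μL brought to 62.5 μL → factor 62.5/25 = 2.5
Step 2: 35 μL brought to 1800 μL → factor 1800/35 = 51.429
Step 3: 14-fold → factor 14
Step 4: 70 μL + 450 μL = 520 μL total → factor 520/70 = 7.4286
Step 5: 375 μL brought to 1150 μL → factor 1150/375 = 3.0667
Dilution factor to tube B = 128.57; to tube E = 41006
[tube B]/[tube E] = (factor to tube E)/(factor to tube B) = 41006/128.57 = 319

319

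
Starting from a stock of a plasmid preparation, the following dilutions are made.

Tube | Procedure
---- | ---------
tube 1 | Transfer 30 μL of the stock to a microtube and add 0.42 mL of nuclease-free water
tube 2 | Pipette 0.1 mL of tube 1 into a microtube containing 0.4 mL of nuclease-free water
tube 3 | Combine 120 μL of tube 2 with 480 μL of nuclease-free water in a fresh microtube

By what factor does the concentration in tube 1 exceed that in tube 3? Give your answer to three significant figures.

Step 1: 30 μL + 0.42 mL = 450 μL total → factor 450/30 = 15
Step 2: 0.1 mL + 0.4 mL = 0.5 mL total → factor 0.5/0.1 = 5
Step 3: 120 μL + 480 μL = 600 μL total → factor 600/120 = 5
Dilution factor to tube 1 = 15; to tube 3 = 375
[tube 1]/[tube 3] = (factor to tube 3)/(factor to tube 1) = 375/15 = 25.0

25.0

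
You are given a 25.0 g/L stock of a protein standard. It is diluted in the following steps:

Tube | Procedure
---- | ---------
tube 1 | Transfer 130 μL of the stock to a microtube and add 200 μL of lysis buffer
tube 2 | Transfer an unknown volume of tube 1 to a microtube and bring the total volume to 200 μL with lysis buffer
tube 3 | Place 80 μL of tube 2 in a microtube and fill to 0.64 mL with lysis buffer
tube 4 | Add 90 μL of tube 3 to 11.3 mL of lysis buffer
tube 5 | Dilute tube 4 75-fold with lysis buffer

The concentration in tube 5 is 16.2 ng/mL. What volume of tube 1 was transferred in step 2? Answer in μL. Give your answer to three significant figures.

Step 1: 130 μL + 200 μL = 330 μL total → factor 330/130 = 2.5385
Step 2: v brought to 200 μL → factor = 200 μL/v
Step 3: 80 μL brought to 0.64 mL → factor 640/80 = 8
Step 4: 90 μL + 11.3 mL = 11390 μL total → factor 11390/90 = 126.56
Step 5: 75-fold → factor 75
Product of known-step factors = 1.9275 × 10^5
Overall factor = 25.0 g/L / (16.2 ng/mL) = 1.5432 × 10^6
Step-2 factor = 1.5432 × 10^6 / 1.9275 × 10^5 = 8.0061
v = 200 μL / 8.0061 = 25.0 μL

25.0 μL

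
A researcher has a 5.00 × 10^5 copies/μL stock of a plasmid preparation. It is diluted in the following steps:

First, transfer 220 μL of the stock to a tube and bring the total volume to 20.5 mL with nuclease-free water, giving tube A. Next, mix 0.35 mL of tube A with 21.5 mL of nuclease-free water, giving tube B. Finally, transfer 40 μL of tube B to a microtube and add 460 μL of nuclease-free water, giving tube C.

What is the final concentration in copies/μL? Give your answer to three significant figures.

Step 1: 220 μL brought to 20.5 mL → factor 20500/220 = 93.182
Step 2: 0.35 mL + 21.5 mL = 21.85 mL total → factor 21.85/0.35 = 62.429
Step 3: 40 μL + 460 μL = 500 μL total → factor 500/40 = 12.5
Overall dilution factor = 93.182 × 62.429 × 12.5 = 72715
Final = 5.00 × 10^5 copies/μL / 72715 = 6.88 copies/μL

6.88 copies/μL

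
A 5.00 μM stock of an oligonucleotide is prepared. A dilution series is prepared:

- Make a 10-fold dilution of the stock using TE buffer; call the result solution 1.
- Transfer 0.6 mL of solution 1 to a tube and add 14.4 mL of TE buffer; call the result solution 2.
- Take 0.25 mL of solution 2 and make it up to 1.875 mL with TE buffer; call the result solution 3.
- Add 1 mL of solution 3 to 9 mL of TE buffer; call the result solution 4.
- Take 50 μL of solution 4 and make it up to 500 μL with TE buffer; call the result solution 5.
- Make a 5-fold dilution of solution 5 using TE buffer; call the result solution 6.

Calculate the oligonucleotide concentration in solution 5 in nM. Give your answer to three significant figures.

Step 1: 10-fold → factor 10
Step 2: 0.6 mL + 14.4 mL = 15 mL total → factor 15/0.6 = 25
Step 3: 0.25 mL brought to 1.875 mL → factor 1.875/0.25 = 7.5
Step 4: 1 mL + 9 mL = 10 mL total → factor 10/1 = 10
Step 5: 50 μL brought to 500 μL → factor 500/50 = 10
Dilution factor through solution 5 = 10 × 25 × 7.5 × 10 × 10 = 1.875 × 10^5
[solution 5] = 5.00 μM / 1.875 × 10^5 = 2.667 × 10^-5 μM = 0.0267 nM

0.0267 nM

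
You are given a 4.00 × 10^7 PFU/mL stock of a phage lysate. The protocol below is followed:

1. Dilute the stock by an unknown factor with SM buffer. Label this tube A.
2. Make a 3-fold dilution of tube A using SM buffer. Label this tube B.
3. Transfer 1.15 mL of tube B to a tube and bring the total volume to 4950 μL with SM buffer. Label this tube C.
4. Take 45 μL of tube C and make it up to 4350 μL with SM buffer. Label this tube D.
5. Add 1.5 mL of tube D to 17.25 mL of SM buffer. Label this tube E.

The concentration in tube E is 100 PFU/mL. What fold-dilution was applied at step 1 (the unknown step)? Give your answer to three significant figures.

Step 1: unknown factor x
Step 2: 3-fold → factor 3
Step 3: 1.15 mL brought to 4950 μL → factor 4.95/1.15 = 4.3043
Step 4: 45 μL brought to 4350 μL → factor 4350/45 = 96.667
Step 5: 1.5 mL + 17.25 mL = 18.75 mL total → factor 18.75/1.5 = 12.5
Product of known-step factors = 15603
Overall factor = 4.00 × 10^7 PFU/mL / (100 PFU/mL) = 4 × 10^5
x = 4 × 10^5 / 15603 = 25.6

25.6-fold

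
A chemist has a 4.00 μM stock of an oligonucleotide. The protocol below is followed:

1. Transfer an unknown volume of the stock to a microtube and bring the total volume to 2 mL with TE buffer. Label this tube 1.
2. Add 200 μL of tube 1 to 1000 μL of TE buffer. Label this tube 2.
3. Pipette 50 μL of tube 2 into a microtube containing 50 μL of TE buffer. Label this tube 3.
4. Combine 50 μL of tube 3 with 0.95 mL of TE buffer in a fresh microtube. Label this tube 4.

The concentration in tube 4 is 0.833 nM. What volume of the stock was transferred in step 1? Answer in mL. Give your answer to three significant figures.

0.100 mL

Step 1: v brought to 2 mL → factor = 2 mL/v
Step 2: 200 μL + 1000 μL = 1200 μL total → factor 1200/200 = 6
Step 3: 50 μL + 50 μL = 100 μL total → factor 100/50 = 2
Step 4: 50 μL + 0.95 mL = 1000 μL total → factor 1000/50 = 20
Product of known-step factors = 240
Overall factor = 4.00 μM / (0.833 nM) = 4801.9
Step-1 factor = 4801.9 / 240 = 20.008
v = 2 mL / 20.008 = 0.100 mL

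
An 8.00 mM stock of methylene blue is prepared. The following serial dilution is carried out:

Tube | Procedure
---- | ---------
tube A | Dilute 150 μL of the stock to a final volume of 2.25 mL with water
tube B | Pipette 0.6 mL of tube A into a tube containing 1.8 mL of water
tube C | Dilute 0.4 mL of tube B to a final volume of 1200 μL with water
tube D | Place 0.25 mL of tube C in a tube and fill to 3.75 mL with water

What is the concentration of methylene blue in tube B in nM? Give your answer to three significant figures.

1.33 × 10^5 nM

Step 1: 150 μL brought to 2.25 mL → factor 2250/150 = 15
Step 2: 0.6 mL + 1.8 mL = 2.4 mL total → factor 2.4/0.6 = 4
Dilution factor through tube B = 15 × 4 = 60
[tube B] = 8.00 mM / 60 = 0.1333 mM = 1.33 × 10^5 nM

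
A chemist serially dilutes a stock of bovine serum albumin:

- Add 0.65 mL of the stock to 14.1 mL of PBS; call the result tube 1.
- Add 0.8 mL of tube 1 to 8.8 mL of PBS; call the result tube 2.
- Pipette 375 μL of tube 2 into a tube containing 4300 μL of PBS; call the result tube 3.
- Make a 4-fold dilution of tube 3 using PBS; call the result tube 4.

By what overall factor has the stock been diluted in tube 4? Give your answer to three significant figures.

1.36 × 10^4

Step 1: 0.65 mL + 14.1 mL = 14.75 mL total → factor 14.75/0.65 = 22.692
Step 2: 0.8 mL + 8.8 mL = 9.6 mL total → factor 9.6/0.8 = 12
Step 3: 375 μL + 4300 μL = 4675 μL total → factor 4675/375 = 12.467
Step 4: 4-fold → factor 4
Overall dilution factor = 22.692 × 12 × 12.467 × 4 = 13579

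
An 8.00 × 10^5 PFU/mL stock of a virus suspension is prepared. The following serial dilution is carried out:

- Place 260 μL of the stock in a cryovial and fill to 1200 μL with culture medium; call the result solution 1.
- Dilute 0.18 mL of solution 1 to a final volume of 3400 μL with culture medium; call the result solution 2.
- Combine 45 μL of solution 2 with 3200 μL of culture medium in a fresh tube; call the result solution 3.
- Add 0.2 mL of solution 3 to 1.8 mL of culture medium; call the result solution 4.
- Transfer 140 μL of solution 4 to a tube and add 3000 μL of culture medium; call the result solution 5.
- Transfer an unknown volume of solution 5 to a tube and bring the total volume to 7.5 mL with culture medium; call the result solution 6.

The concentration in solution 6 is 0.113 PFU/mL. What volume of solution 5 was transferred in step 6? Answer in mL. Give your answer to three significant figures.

Step 1: 260 μL brought to 1200 μL → factor 1200/260 = 4.6154
Step 2: 0.18 mL brought to 3400 μL → factor 3.4/0.18 = 18.889
Step 3: 45 μL + 3200 μL = 3245 μL total → factor 3245/45 = 72.111
Step 4: 0.2 mL + 1.8 mL = 2 mL total → factor 2/0.2 = 10
Step 5: 140 μL + 3000 μL = 3140 μL total → factor 3140/140 = 22.429
Step 6: v brought to 7.5 mL → factor = 7.5 mL/v
Product of known-step factors = 1.41 × 10^6
Overall factor = 8.00 × 10^5 PFU/mL / (0.113 PFU/mL) = 7.0796 × 10^6
Step-6 factor = 7.0796 × 10^6 / 1.41 × 10^6 = 5.021
v = 7.5 mL / 5.021 = 1.49 mL

1.49 mL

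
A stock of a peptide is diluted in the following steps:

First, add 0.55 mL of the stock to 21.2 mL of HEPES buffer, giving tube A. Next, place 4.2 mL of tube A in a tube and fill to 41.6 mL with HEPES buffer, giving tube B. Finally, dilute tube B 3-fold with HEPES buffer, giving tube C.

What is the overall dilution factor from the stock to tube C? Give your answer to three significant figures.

Step 1: 0.55 mL + 21.2 mL = 21.75 mL total → factor 21.75/0.55 = 39.545
Step 2: 4.2 mL brought to 41.6 mL → factor 41.6/4.2 = 9.9048
Step 3: 3-fold → factor 3
Overall dilution factor = 39.545 × 9.9048 × 3 = 1175.1

1.18 × 10^3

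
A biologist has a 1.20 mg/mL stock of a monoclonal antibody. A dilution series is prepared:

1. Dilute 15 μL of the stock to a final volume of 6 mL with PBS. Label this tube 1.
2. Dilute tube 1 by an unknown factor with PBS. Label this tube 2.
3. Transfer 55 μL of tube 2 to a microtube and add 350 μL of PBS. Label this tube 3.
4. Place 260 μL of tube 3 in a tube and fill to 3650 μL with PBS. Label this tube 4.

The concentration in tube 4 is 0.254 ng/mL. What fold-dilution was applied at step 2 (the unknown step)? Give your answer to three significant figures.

Step 1: 15 μL brought to 6 mL → factor 6000/15 = 400
Step 2: unknown factor x
Step 3: 55 μL + 350 μL = 405 μL total → factor 405/55 = 7.3636
Step 4: 260 μL brought to 3650 μL → factor 3650/260 = 14.038
Product of known-step factors = 41350
Overall factor = 1.20 mg/mL / (0.254 ng/mL) = 4.7244 × 10^6
x = 4.7244 × 10^6 / 41350 = 114

114-fold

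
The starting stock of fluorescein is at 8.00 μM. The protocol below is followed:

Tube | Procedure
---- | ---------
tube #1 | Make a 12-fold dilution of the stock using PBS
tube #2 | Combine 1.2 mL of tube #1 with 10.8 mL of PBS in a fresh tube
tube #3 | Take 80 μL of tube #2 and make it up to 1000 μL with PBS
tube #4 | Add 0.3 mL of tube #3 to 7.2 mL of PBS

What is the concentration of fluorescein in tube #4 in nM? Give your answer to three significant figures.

0.213 nM

Step 1: 12-fold → factor 12
Step 2: 1.2 mL + 10.8 mL = 12 mL total → factor 12/1.2 = 10
Step 3: 80 μL brought to 1000 μL → factor 1000/80 = 12.5
Step 4: 0.3 mL + 7.2 mL = 7.5 mL total → factor 7.5/0.3 = 25
Overall dilution factor = 12 × 10 × 12.5 × 25 = 37500
Final = 8.00 μM / 37500 = 0.0002133 μM = 0.213 nM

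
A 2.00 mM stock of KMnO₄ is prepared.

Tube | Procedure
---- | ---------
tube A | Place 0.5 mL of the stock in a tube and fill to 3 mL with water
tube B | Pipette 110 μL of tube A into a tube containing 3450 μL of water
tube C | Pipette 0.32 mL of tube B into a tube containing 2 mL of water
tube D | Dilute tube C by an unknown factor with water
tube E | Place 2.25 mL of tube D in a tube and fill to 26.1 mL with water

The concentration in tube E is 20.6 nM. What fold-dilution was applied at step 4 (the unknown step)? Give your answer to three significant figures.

Step 1: 0.5 mL brought to 3 mL → factor 3/0.5 = 6
Step 2: 110 μL + 3450 μL = 3560 μL total → factor 3560/110 = 32.364
Step 3: 0.32 mL + 2 mL = 2.32 mL total → factor 2.32/0.32 = 7.25
Step 4: unknown factor x
Step 5: 2.25 mL brought to 26.1 mL → factor 26.1/2.25 = 11.6
Product of known-step factors = 16331
Overall factor = 2.00 mM / (20.6 nM) = 97087
x = 97087 / 16331 = 5.95

5.95-fold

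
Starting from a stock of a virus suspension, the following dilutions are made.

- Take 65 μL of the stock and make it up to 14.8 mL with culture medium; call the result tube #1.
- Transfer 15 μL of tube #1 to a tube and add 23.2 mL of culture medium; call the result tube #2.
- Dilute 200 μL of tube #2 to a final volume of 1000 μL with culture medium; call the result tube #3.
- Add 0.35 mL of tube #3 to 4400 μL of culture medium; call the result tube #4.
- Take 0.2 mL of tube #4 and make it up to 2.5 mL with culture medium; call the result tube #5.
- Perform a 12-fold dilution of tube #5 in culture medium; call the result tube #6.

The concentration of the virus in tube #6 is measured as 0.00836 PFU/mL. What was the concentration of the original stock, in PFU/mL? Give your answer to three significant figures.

3.00 × 10^7 PFU/mL

Step 1: 65 μL brought to 14.8 mL → factor 14800/65 = 227.69
Step 2: 15 μL + 23.2 mL = 23215 μL total → factor 23215/15 = 1547.7
Step 3: 200 μL brought to 1000 μL → factor 1000/200 = 5
Step 4: 0.35 mL + 4400 μL = 4.75 mL total → factor 4.75/0.35 = 13.571
Step 5: 0.2 mL brought to 2.5 mL → factor 2.5/0.2 = 12.5
Step 6: 12-fold → factor 12
Overall dilution factor = 227.69 × 1547.7 × 5 × 13.571 × 12.5 × 12 = 3.5868 × 10^9
Stock = 0.00836 PFU/mL × 3.5868 × 10^9 = 3.00 × 10^7 PFU/mL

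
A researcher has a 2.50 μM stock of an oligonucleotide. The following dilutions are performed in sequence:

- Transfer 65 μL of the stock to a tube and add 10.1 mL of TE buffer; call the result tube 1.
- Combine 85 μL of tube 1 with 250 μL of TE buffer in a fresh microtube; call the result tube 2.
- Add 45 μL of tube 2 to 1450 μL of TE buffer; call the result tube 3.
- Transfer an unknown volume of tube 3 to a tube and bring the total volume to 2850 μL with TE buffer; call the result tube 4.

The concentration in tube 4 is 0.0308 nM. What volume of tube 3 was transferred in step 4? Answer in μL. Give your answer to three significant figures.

Step 1: 65 μL + 10.1 mL = 10165 μL total → factor 10165/65 = 156.38
Step 2: 85 μL + 250 μL = 335 μL total → factor 335/85 = 3.9412
Step 3: 45 μL + 1450 μL = 1495 μL total → factor 1495/45 = 33.222
Step 4: v brought to 2850 μL → factor = 2850 μL/v
Product of known-step factors = 20476
Overall factor = 2.50 μM / (0.0308 nM) = 81169
Step-4 factor = 81169 / 20476 = 3.9641
v = 2850 μL / 3.9641 = 719 μL

719 μL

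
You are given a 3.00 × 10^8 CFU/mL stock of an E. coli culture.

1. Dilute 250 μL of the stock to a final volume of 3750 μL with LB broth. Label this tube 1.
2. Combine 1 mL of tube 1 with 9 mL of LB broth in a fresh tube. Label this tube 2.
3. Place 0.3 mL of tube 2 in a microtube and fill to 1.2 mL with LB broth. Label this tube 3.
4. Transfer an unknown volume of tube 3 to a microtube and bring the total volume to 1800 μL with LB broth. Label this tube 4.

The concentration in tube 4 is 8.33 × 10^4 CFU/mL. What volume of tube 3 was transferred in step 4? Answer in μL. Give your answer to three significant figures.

300 μL

Step 1: 250 μL brought to 3750 μL → factor 3750/250 = 15
Step 2: 1 mL + 9 mL = 10 mL total → factor 10/1 = 10
Step 3: 0.3 mL brought to 1.2 mL → factor 1.2/0.3 = 4
Step 4: v brought to 1800 μL → factor = 1800 μL/v
Product of known-step factors = 600
Overall factor = 3.00 × 10^8 CFU/mL / (8.33 × 10^4 CFU/mL) = 3601.4
Step-4 factor = 3601.4 / 600 = 6.0024
v = 1800 μL / 6.0024 = 300 μL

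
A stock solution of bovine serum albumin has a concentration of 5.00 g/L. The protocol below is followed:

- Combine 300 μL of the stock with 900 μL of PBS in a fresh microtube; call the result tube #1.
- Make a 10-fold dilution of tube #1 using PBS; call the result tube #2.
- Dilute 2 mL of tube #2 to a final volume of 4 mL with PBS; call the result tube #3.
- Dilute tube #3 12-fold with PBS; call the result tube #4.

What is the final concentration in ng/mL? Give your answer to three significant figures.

5.21 × 10^3 ng/mL

Step 1: 300 μL + 900 μL = 1200 μL total → factor 1200/300 = 4
Step 2: 10-fold → factor 10
Step 3: 2 mL brought to 4 mL → factor 4/2 = 2
Step 4: 12-fold → factor 12
Overall dilution factor = 4 × 10 × 2 × 12 = 960
Final = 5.00 g/L / 960 = 0.005208 g/L = 5.21 × 10^3 ng/mL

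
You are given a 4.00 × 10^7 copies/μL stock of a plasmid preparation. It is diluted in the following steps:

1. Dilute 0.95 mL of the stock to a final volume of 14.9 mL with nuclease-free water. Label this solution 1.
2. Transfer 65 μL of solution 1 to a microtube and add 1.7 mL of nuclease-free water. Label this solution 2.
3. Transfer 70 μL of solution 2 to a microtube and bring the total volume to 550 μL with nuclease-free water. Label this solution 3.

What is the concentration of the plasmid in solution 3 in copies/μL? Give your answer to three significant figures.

1.20 × 10^4 copies/μL

Step 1: 0.95 mL brought to 14.9 mL → factor 14.9/0.95 = 15.684
Step 2: 65 μL + 1.7 mL = 1765 μL total → factor 1765/65 = 27.154
Step 3: 70 μL brought to 550 μL → factor 550/70 = 7.8571
Overall dilution factor = 15.684 × 27.154 × 7.8571 = 3346.3
Final = 4.00 × 10^7 copies/μL / 3346.3 = 1.20 × 10^4 copies/μL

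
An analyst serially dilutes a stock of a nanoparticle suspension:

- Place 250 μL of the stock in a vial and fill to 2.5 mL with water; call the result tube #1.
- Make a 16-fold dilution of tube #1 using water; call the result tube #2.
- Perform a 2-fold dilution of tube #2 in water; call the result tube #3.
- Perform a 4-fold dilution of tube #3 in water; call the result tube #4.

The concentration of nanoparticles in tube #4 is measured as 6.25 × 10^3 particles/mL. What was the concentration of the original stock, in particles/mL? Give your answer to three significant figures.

Step 1: 250 μL brought to 2.5 mL → factor 2500/250 = 10
Step 2: 16-fold → factor 16
Step 3: 2-fold → factor 2
Step 4: 4-fold → factor 4
Overall dilution factor = 10 × 16 × 2 × 4 = 1280
Stock = 6.25 × 10^3 particles/mL × 1280 = 8.00 × 10^6 particles/mL

8.00 × 10^6 particles/mL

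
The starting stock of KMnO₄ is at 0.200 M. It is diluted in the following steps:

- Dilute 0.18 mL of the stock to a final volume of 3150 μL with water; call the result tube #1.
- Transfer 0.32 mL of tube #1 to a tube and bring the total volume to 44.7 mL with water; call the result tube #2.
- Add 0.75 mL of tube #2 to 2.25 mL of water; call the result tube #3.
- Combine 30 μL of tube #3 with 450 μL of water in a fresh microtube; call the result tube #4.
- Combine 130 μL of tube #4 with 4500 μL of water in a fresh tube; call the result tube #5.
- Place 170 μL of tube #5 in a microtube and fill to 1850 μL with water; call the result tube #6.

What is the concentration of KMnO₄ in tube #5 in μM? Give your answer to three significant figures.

Step 1: 0.18 mL brought to 3150 μL → factor 3.15/0.18 = 17.5
Step 2: 0.32 mL brought to 44.7 mL → factor 44.7/0.32 = 139.69
Step 3: 0.75 mL + 2.25 mL = 3 mL total → factor 3/0.75 = 4
Step 4: 30 μL + 450 μL = 480 μL total → factor 480/30 = 16
Step 5: 130 μL + 4500 μL = 4630 μL total → factor 4630/130 = 35.615
Dilution factor through tube #5 = 17.5 × 139.69 × 4 × 16 × 35.615 = 5.572 × 10^6
[tube #5] = 0.200 M / 5.572 × 10^6 = 3.589 × 10^-8 M = 0.0359 μM

0.0359 μM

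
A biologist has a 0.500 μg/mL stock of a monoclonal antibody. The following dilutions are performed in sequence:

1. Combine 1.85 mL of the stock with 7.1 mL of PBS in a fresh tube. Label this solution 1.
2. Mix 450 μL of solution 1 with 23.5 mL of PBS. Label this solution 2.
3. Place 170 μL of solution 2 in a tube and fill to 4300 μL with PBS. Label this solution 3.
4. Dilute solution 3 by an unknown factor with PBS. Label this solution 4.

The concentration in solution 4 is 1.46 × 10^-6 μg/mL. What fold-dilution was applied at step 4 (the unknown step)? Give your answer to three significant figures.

52.6-fold

Step 1: 1.85 mL + 7.1 mL = 8.95 mL total → factor 8.95/1.85 = 4.8378
Step 2: 450 μL + 23.5 mL = 23950 μL total → factor 23950/450 = 53.222
Step 3: 170 μL brought to 4300 μL → factor 4300/170 = 25.294
Step 4: unknown factor x
Product of known-step factors = 6512.7
Overall factor = 0.500 μg/mL / (1.46 × 10^-6 μg/mL) = 3.4247 × 10^5
x = 3.4247 × 10^5 / 6512.7 = 52.6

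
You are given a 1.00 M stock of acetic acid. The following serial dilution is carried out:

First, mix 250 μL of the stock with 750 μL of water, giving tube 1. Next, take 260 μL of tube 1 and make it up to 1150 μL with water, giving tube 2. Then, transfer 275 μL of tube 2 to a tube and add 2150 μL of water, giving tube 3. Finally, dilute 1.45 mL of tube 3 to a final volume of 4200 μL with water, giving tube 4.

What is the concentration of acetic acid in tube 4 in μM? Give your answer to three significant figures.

Step 1: 250 μL + 750 μL = 1000 μL total → factor 1000/250 = 4
Step 2: 260 μL brought to 1150 μL → factor 1150/260 = 4.4231
Step 3: 275 μL + 2150 μL = 2425 μL total → factor 2425/275 = 8.8182
Step 4: 1.45 mL brought to 4200 μL → factor 4.2/1.45 = 2.8966
Overall dilution factor = 4 × 4.4231 × 8.8182 × 2.8966 = 451.9
Final = 1.00 M / 451.9 = 0.002213 M = 2.21 × 10^3 μM

2.21 × 10^3 μM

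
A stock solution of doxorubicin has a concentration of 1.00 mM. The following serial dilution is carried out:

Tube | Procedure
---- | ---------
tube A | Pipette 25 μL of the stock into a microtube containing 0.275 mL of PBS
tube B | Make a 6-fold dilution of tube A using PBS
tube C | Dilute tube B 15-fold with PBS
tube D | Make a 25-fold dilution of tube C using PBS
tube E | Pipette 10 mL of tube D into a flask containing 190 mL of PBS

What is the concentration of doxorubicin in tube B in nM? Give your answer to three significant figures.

1.39 × 10^4 nM

Step 1: 25 μL + 0.275 mL = 300 μL total → factor 300/25 = 12
Step 2: 6-fold → factor 6
Dilution factor through tube B = 12 × 6 = 72
[tube B] = 1.00 mM / 72 = 0.01389 mM = 1.39 × 10^4 nM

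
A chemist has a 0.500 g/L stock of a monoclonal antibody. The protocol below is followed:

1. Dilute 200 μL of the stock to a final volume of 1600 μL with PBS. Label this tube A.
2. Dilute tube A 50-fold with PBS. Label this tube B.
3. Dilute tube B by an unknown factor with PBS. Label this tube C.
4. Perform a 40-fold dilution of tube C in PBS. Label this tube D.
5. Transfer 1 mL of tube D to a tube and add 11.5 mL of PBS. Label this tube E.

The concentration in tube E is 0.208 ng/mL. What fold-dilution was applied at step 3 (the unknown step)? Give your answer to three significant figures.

Step 1: 200 μL brought to 1600 μL → factor 1600/200 = 8
Step 2: 50-fold → factor 50
Step 3: unknown factor x
Step 4: 40-fold → factor 40
Step 5: 1 mL + 11.5 mL = 12.5 mL total → factor 12.5/1 = 12.5
Product of known-step factors = 2 × 10^5
Overall factor = 0.500 g/L / (0.208 ng/mL) = 2.4038 × 10^6
x = 2.4038 × 10^6 / 2 × 10^5 = 12.0

12.0-fold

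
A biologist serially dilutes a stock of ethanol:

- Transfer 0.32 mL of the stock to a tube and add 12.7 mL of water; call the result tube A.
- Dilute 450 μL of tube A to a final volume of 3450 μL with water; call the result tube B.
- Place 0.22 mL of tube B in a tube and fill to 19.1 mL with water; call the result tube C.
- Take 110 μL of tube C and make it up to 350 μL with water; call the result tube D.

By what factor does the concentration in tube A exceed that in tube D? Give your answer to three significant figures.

Step 1: 0.32 mL + 12.7 mL = 13.02 mL total → factor 13.02/0.32 = 40.688
Step 2: 450 μL brought to 3450 μL → factor 3450/450 = 7.6667
Step 3: 0.22 mL brought to 19.1 mL → factor 19.1/0.22 = 86.818
Step 4: 110 μL brought to 350 μL → factor 350/110 = 3.1818
Dilution factor to tube A = 40.688; to tube D = 86170
[tube A]/[tube D] = (factor to tube D)/(factor to tube A) = 86170/40.688 = 2.12 × 10^3

2.12 × 10^3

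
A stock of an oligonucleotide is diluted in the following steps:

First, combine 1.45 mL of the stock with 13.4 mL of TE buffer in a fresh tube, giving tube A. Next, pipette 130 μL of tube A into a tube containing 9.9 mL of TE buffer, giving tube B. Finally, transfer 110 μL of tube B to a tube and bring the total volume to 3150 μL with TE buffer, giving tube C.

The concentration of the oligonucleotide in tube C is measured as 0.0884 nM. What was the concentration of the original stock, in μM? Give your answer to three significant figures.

2.00 μM

Step 1: 1.45 mL + 13.4 mL = 14.85 mL total → factor 14.85/1.45 = 10.241
Step 2: 130 μL + 9.9 mL = 10030 μL total → factor 10030/130 = 77.154
Step 3: 110 μL brought to 3150 μL → factor 3150/110 = 28.636
Overall dilution factor = 10.241 × 77.154 × 28.636 = 22627
Stock = 0.0884 nM × 22627 = 2000 nM = 2.00 μM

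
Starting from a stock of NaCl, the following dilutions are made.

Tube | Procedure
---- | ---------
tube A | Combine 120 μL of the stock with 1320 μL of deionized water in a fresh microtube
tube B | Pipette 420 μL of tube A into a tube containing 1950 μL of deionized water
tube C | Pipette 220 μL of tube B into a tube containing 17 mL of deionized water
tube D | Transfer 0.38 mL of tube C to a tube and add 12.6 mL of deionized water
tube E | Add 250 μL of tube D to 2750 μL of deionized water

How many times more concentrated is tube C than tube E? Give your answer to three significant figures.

Step 1: 120 μL + 1320 μL = 1440 μL total → factor 1440/120 = 12
Step 2: 420 μL + 1950 μL = 2370 μL total → factor 2370/420 = 5.6429
Step 3: 220 μL + 17 mL = 17220 μL total → factor 17220/220 = 78.273
Step 4: 0.38 mL + 12.6 mL = 12.98 mL total → factor 12.98/0.38 = 34.158
Step 5: 250 μL + 2750 μL = 3000 μL total → factor 3000/250 = 12
Dilution factor to tube C = 5300.2; to tube E = 2.1725 × 10^6
[tube C]/[tube E] = (factor to tube E)/(factor to tube C) = 2.1725 × 10^6/5300.2 = 410

410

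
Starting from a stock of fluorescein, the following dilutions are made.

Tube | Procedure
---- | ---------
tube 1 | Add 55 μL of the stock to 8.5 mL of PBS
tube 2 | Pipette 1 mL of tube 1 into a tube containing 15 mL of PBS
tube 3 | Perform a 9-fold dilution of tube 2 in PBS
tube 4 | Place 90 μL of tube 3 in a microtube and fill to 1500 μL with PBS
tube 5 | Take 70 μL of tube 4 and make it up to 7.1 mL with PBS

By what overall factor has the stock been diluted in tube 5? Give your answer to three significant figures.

3.79 × 10^7

Step 1: 55 μL + 8.5 mL = 8555 μL total → factor 8555/55 = 155.55
Step 2: 1 mL + 15 mL = 16 mL total → factor 16/1 = 16
Step 3: 9-fold → factor 9
Step 4: 90 μL brought to 1500 μL → factor 1500/90 = 16.667
Step 5: 70 μL brought to 7.1 mL → factor 7100/70 = 101.43
Overall dilution factor = 155.55 × 16 × 9 × 16.667 × 101.43 = 3.7864 × 10^7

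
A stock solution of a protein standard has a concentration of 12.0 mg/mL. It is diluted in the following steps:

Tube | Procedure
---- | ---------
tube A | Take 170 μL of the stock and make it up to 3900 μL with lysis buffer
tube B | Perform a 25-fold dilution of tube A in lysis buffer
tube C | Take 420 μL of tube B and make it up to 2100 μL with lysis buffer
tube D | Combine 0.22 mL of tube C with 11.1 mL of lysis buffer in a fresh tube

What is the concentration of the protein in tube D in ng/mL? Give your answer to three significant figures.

81.3 ng/mL

Step 1: 170 μL brought to 3900 μL → factor 3900/170 = 22.941
Step 2: 25-fold → factor 25
Step 3: 420 μL brought to 2100 μL → factor 2100/420 = 5
Step 4: 0.22 mL + 11.1 mL = 11.32 mL total → factor 11.32/0.22 = 51.455
Overall dilution factor = 22.941 × 25 × 5 × 51.455 = 1.4755 × 10^5
Final = 12.0 mg/mL / 1.4755 × 10^5 = 8.133 × 10^-5 mg/mL = 81.3 ng/mL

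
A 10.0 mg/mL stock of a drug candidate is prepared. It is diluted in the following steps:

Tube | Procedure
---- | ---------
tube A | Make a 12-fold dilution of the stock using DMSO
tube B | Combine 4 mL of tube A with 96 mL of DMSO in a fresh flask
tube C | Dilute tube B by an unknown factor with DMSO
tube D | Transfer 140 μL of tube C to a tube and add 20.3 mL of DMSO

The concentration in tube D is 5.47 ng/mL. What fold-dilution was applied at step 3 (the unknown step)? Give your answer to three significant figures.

41.7-fold

Step 1: 12-fold → factor 12
Step 2: 4 mL + 96 mL = 100 mL total → factor 100/4 = 25
Step 3: unknown factor x
Step 4: 140 μL + 20.3 mL = 20440 μL total → factor 20440/140 = 146
Product of known-step factors = 43800
Overall factor = 10.0 mg/mL / (5.47 ng/mL) = 1.8282 × 10^6
x = 1.8282 × 10^6 / 43800 = 41.7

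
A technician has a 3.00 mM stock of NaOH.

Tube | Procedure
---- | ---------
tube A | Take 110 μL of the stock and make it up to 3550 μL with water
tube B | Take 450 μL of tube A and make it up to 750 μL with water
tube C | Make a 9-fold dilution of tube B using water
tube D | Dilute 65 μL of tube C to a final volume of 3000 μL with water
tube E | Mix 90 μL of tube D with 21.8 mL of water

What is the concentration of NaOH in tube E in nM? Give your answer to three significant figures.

Step 1: 110 μL brought to 3550 μL → factor 3550/110 = 32.273
Step 2: 450 μL brought to 750 μL → factor 750/450 = 1.6667
Step 3: 9-fold → factor 9
Step 4: 65 μL brought to 3000 μL → factor 3000/65 = 46.154
Step 5: 90 μL + 21.8 mL = 21890 μL total → factor 21890/90 = 243.22
Overall dilution factor = 32.273 × 1.6667 × 9 × 46.154 × 243.22 = 5.4342 × 10^6
Final = 3.00 mM / 5.4342 × 10^6 = 5.521 × 10^-7 mM = 0.552 nM

0.552 nM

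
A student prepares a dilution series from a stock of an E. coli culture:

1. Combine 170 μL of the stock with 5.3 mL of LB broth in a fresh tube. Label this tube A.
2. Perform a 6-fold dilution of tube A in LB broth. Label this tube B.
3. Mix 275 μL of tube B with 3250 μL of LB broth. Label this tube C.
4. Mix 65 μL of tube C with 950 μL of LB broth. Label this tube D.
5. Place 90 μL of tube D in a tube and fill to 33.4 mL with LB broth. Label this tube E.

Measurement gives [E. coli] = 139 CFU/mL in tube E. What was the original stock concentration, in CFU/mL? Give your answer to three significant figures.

Step 1: 170 μL + 5.3 mL = 5470 μL total → factor 5470/170 = 32.176
Step 2: 6-fold → factor 6
Step 3: 275 μL + 3250 μL = 3525 μL total → factor 3525/275 = 12.818
Step 4: 65 μL + 950 μL = 1015 μL total → factor 1015/65 = 15.615
Step 5: 90 μL brought to 33.4 mL → factor 33400/90 = 371.11
Overall dilution factor = 32.176 × 6 × 12.818 × 15.615 × 371.11 = 1.4341 × 10^7
Stock = 139 CFU/mL × 1.4341 × 10^7 = 1.99 × 10^9 CFU/mL

1.99 × 10^9 CFU/mL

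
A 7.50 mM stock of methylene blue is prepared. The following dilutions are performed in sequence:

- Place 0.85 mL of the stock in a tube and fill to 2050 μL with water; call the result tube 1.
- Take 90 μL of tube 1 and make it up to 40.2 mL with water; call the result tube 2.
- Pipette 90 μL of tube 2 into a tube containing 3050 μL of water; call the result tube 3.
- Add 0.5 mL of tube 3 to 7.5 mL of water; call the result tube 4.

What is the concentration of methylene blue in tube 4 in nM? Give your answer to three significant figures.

12.5 nM

Step 1: 0.85 mL brought to 2050 μL → factor 2.05/0.85 = 2.4118
Step 2: 90 μL brought to 40.2 mL → factor 40200/90 = 446.67
Step 3: 90 μL + 3050 μL = 3140 μL total → factor 3140/90 = 34.889
Step 4: 0.5 mL + 7.5 mL = 8 mL total → factor 8/0.5 = 16
Overall dilution factor = 2.4118 × 446.67 × 34.889 × 16 = 6.0135 × 10^5
Final = 7.50 mM / 6.0135 × 10^5 = 1.247 × 10^-5 mM = 12.5 nM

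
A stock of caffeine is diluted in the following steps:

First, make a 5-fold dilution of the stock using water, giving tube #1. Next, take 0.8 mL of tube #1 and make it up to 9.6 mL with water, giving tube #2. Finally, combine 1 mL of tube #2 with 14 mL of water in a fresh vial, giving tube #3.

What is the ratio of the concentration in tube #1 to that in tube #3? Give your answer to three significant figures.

180

Step 1: 5-fold → factor 5
Step 2: 0.8 mL brought to 9.6 mL → factor 9.6/0.8 = 12
Step 3: 1 mL + 14 mL = 15 mL total → factor 15/1 = 15
Dilution factor to tube #1 = 5; to tube #3 = 900
[tube #1]/[tube #3] = (factor to tube #3)/(factor to tube #1) = 900/5 = 180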